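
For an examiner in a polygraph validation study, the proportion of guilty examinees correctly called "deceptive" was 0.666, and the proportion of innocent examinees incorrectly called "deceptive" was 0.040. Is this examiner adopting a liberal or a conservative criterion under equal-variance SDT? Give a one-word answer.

z(H) = 0.429, z(FA) = -1.751
c = −½·(z(H) + z(FA)) = 0.661
c > 0 → conservative criterion (biased toward responding “no”).

conservative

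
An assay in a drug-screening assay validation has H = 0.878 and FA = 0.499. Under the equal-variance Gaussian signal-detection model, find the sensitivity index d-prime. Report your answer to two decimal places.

z(0.878) = 1.1650, z(0.499) = -0.0025
d' = z(H) − z(FA) = 1.1650 − (-0.0025) = 1.1675

d-prime = 1.17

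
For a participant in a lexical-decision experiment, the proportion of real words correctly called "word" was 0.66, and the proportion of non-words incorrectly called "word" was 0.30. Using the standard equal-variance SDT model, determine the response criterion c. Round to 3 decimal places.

Φ⁻¹(H) = Φ⁻¹(0.66) = 0.4125
Φ⁻¹(FA) = Φ⁻¹(0.30) = -0.5244
c = −½·[z(H) + z(FA)] = −0.5 × (0.4125 + (-0.5244)) = 0.05595

c = 0.056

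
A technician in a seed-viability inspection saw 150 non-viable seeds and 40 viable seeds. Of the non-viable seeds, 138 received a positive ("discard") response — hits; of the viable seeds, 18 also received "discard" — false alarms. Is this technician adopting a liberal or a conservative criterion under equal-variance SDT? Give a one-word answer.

z(H) = 1.405, z(FA) = -0.126
c = −½·(z(H) + z(FA)) = -0.6395
c < 0 → liberal criterion (biased toward responding “yes”).

liberal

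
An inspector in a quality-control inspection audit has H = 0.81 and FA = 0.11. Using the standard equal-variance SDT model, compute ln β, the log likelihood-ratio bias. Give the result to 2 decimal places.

z(H) = 0.878
z(FA) = -1.227
ln β = −½·[z(H)² − z(FA)²] = −0.5 × (0.771 − 1.506) = 0.3675

ln β = 0.37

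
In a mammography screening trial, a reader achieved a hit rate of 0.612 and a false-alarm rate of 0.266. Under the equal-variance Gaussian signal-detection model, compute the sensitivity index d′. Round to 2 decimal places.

d′ = 0.91

Φ⁻¹(H) = Φ⁻¹(0.612) = 0.285
Φ⁻¹(FA) = Φ⁻¹(0.266) = -0.625
d' = z(H) − z(FA) = 0.285 − (-0.625) = 0.910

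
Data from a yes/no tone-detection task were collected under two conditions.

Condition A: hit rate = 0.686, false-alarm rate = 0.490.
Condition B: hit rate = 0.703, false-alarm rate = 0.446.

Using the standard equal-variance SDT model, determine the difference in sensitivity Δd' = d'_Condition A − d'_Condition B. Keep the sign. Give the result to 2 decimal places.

Δd' = -0.16

Condition A: z(0.686) = 0.485, z(0.490) = -0.025, d' = 0.510
Condition B: z(0.703) = 0.533, z(0.446) = -0.136, d' = 0.669
Δd' = d'_Condition A − d'_Condition B = 0.510 − 0.669 = -0.159
Condition B has the higher sensitivity.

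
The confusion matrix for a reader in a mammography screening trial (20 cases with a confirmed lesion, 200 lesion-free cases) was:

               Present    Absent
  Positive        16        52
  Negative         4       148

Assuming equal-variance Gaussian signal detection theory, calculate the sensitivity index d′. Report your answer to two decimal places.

H = 16/20 = 0.8000
FA = 52/200 = 0.2600
Φ⁻¹(H) = Φ⁻¹(0.8000) = 0.8416
Φ⁻¹(FA) = Φ⁻¹(0.2600) = -0.6433
d' = z(H) − z(FA) = 0.8416 − (-0.6433) = 1.4849

d′ = 1.48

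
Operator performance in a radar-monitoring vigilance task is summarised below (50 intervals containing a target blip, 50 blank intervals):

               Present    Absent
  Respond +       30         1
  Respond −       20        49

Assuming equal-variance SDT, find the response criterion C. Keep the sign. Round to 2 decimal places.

H = 30/50 = 0.6000
FA = 1/50 = 0.0200
z(H) = z(0.6000) = 0.2533
z(FA) = z(0.0200) = -2.0537
c = −½·[z(H) + z(FA)] = −0.5 × (0.2533 + (-2.0537)) = 0.9002
c > 0: the operator has a conservative response bias.

C = 0.90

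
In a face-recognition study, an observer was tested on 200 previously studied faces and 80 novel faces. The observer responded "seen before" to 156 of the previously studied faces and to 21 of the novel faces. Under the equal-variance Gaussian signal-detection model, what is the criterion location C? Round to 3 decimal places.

H = 156/200 = 0.7800
FA = 21/80 = 0.2625
Φ⁻¹(H) = Φ⁻¹(0.7800) = 0.7722
Φ⁻¹(FA) = Φ⁻¹(0.2625) = -0.6357
c = −½·[z(H) + z(FA)] = −0.5 × (0.7722 + (-0.6357)) = -0.06825
c < 0: the observer has a liberal response bias.

C = -0.068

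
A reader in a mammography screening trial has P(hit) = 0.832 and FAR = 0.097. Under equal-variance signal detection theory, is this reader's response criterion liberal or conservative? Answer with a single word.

z(H) = 0.962, z(FA) = -1.299
c = −½·(z(H) + z(FA)) = 0.1685
c > 0 → conservative criterion (biased toward responding “no”).

conservative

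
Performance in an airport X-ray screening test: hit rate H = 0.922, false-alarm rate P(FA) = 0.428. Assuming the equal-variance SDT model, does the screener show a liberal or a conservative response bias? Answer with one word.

z(H) = 1.419, z(FA) = -0.181
c = −½·(z(H) + z(FA)) = -0.619
c < 0 → liberal criterion (biased toward responding “yes”).

liberal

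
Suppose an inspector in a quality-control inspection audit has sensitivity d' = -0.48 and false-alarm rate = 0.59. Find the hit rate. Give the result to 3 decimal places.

hit rate = 0.400

z(false-alarm rate) = z(0.59) = 0.2275
z(H) = z(FA) + d' = 0.2275 + (-0.48) = -0.2525
hit rate = Φ(-0.2525) = 0.4003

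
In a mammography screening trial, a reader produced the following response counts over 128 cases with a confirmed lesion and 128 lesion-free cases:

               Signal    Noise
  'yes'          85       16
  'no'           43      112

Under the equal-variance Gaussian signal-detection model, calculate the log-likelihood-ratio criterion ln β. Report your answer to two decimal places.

ln β = 0.57

H = 85/128 = 0.6641
FA = 16/128 = 0.1250
z(H) = 0.424
z(FA) = -1.150
ln β = −½·[z(H)² − z(FA)²] = −0.5 × (0.180 − 1.323) = 0.5715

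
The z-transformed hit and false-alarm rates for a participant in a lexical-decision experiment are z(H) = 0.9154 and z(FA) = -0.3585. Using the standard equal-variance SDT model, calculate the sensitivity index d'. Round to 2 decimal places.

d' = 1.27

d' = z(H) − z(FA) = 0.9154 − (-0.3585) = 1.2739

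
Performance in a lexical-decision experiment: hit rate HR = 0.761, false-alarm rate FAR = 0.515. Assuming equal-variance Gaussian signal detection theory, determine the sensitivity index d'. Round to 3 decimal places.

Φ⁻¹(H) = Φ⁻¹(0.761) = 0.7095
Φ⁻¹(FA) = Φ⁻¹(0.515) = 0.0376
d' = z(H) − z(FA) = 0.7095 − 0.0376 = 0.6719

d' = 0.672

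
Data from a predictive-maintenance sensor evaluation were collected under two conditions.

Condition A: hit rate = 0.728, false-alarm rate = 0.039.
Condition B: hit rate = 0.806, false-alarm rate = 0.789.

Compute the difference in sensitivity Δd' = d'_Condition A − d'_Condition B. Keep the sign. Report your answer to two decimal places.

Condition A: z(0.728) = 0.607, z(0.039) = -1.762, d' = 2.369
Condition B: z(0.806) = 0.863, z(0.789) = 0.803, d' = 0.060
Δd' = d'_Condition A − d'_Condition B = 2.369 − 0.060 = 2.309
Condition A has the higher sensitivity.

Δd' = 2.31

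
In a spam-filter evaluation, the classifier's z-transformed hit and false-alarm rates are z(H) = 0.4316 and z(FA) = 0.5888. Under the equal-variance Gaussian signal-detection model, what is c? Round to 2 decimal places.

c = −½·[z(H) + z(FA)] = −½·(0.4316 + 0.5888) = -0.5102
c < 0: the classifier has a liberal response bias.

c = -0.51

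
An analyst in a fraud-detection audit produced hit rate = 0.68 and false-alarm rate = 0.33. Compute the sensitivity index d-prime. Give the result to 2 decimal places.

Φ⁻¹(H) = Φ⁻¹(0.68) = 0.468
Φ⁻¹(FA) = Φ⁻¹(0.33) = -0.440
d' = z(H) − z(FA) = 0.468 − (-0.440) = 0.908

d-prime = 0.91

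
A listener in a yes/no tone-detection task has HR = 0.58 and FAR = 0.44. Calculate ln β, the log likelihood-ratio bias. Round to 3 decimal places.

ln β = -0.009

z(H) = z(0.58) = 0.2019
z(FA) = z(0.44) = -0.1510
ln β = −½·[z(H)² − z(FA)²] = −0.5 × (0.0408 − 0.0228) = -0.0090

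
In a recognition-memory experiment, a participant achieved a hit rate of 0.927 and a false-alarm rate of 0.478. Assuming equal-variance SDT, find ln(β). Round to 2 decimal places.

Φ⁻¹(H) = 1.454
Φ⁻¹(FA) = -0.055
ln β = −½·[z(H)² − z(FA)²] = −0.5 × (2.114 − 0.003) = -1.0555

ln β = -1.06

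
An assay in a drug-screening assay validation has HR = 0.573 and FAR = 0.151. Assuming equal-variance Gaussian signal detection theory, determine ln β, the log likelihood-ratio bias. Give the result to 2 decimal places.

ln β = 0.52

z(H) = 0.184
z(FA) = -1.032
ln β = −½·[z(H)² − z(FA)²] = −0.5 × (0.034 − 1.065) = 0.5155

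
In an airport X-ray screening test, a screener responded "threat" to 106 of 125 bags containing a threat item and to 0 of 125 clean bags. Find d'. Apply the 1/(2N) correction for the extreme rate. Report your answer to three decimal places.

The false-alarm rate is 0/125 = 0, so apply the 1/(2N) correction: FA → 1/(2·125) = 0.00400.
z(H) = z(0.84800) = 1.0279
z(FA) = z(0.00400) = -2.6521
d' = 1.0279 − (-2.6521) = 3.6800

d' = 3.680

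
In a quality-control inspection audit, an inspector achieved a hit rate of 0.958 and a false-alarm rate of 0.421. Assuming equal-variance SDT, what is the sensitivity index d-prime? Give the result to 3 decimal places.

d-prime = 1.927

z(0.958) = 1.7279, z(0.421) = -0.1993
d' = z(H) − z(FA) = 1.7279 − (-0.1993) = 1.9272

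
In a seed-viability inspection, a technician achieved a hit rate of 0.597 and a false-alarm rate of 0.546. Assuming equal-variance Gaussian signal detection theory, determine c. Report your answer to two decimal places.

c = -0.18

z(H) = z(0.597) = 0.246
z(FA) = z(0.546) = 0.116
c = −½·[z(H) + z(FA)] = −0.5 × (0.246 + 0.116) = -0.181
c < 0: the technician has a liberal response bias.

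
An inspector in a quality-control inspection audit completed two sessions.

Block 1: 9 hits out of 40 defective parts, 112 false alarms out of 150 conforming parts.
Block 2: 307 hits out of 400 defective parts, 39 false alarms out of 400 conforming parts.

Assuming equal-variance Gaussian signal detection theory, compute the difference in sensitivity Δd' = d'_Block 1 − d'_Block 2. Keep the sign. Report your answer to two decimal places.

Δd' = -3.45

Block 1: z(0.2250) = -0.755, z(0.7467) = 0.664, d' = -1.419
Block 2: z(0.7675) = 0.731, z(0.0975) = -1.296, d' = 2.027
Δd' = d'_Block 1 − d'_Block 2 = -1.419 − 2.027 = -3.446
Block 2 has the higher sensitivity.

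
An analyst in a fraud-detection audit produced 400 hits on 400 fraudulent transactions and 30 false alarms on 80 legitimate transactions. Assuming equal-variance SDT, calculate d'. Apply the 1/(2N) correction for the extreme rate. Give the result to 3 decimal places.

d' = 3.342

The hit rate is 400/400 = 1, so apply the 1/(2N) correction: H → 1 − 1/(2·400) = 0.99875.
z(H) = z(0.99875) = 3.0233
z(FA) = z(0.37500) = -0.3186
d' = 3.0233 − (-0.3186) = 3.3419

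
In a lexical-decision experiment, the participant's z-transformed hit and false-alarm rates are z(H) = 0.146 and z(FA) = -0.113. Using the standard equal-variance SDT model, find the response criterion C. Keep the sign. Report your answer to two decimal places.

c = −½·[z(H) + z(FA)] = −½·(0.146 + (-0.113)) = -0.0165
c < 0: the participant has a liberal response bias.

C = -0.02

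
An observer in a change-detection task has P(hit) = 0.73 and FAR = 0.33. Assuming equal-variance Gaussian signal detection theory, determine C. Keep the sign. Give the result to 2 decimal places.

z(0.73) = 0.613, z(0.33) = -0.440
c = −½·[z(H) + z(FA)] = −0.5 × (0.613 + (-0.440)) = -0.0865

C = -0.09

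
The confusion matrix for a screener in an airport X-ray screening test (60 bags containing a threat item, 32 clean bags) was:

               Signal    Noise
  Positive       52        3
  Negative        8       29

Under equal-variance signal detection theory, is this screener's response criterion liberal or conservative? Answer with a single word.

conservative

z(H) = 1.111, z(FA) = -1.318
c = −½·(z(H) + z(FA)) = 0.1035
c > 0 → conservative criterion (biased toward responding “no”).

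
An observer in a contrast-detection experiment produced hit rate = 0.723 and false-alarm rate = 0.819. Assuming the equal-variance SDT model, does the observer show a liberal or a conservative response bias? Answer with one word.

z(H) = 0.592, z(FA) = 0.912
c = −½·(z(H) + z(FA)) = -0.752
c < 0 → liberal criterion (biased toward responding “yes”).

liberal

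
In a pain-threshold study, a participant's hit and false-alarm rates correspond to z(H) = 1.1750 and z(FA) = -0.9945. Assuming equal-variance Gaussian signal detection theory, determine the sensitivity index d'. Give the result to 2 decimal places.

d' = z(H) − z(FA) = 1.1750 − (-0.9945) = 2.1695

d' = 2.17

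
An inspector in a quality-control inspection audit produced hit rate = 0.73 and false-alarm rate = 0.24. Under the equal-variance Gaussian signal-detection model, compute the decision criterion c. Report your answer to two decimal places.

c = 0.05

Φ⁻¹(0.73) = 0.613, Φ⁻¹(0.24) = -0.706
c = −½·[z(H) + z(FA)] = −0.5 × (0.613 + (-0.706)) = 0.0465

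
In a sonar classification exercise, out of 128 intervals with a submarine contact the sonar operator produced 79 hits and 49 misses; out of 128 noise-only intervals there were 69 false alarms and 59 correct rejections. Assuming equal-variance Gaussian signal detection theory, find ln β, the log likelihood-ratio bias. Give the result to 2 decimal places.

ln β = -0.04

H = 79/128 = 0.6172
FA = 69/128 = 0.5391
z(0.6172) = 0.298, z(0.5391) = 0.098
ln β = −½·[z(H)² − z(FA)²] = −0.5 × (0.089 − 0.010) = -0.0395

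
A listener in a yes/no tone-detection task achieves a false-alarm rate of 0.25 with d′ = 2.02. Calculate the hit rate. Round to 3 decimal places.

z(false-alarm rate) = z(0.25) = -0.6745
z(H) = z(FA) + d' = -0.6745 + 2.02 = 1.3455
hit rate = Φ(1.3455) = 0.9108

hit rate = 0.911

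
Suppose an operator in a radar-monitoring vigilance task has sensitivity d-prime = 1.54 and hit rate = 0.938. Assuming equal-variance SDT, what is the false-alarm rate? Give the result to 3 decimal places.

z(hit rate) = z(0.938) = 1.5382
z(FA) = z(H) − d' = 1.5382 − 1.54 = -0.0018
false-alarm rate = Φ(-0.0018) = 0.4993

false-alarm rate = 0.499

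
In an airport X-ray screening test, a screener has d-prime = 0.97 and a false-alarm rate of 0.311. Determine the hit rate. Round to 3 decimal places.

z(false-alarm rate) = z(0.311) = -0.4930
z(H) = z(FA) + d' = -0.4930 + 0.97 = 0.4770
hit rate = Φ(0.4770) = 0.6833

hit rate = 0.683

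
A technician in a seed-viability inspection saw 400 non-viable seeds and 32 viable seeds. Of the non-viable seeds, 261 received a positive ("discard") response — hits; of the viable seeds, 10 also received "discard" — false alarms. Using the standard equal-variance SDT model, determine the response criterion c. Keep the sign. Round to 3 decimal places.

H = 261/400 = 0.6525
FA = 10/32 = 0.3125
z(H) = 0.3921
z(FA) = -0.4888
c = −½·[z(H) + z(FA)] = −0.5 × (0.3921 + (-0.4888)) = 0.04835

c = 0.048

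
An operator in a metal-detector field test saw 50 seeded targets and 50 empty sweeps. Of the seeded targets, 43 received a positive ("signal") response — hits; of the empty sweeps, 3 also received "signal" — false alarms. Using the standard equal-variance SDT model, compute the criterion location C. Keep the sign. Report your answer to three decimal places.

H = 43/50 = 0.8600
FA = 3/50 = 0.0600
z(0.8600) = 1.0803, z(0.0600) = -1.5548
c = −½·[z(H) + z(FA)] = −0.5 × (1.0803 + (-1.5548)) = 0.23725

C = 0.237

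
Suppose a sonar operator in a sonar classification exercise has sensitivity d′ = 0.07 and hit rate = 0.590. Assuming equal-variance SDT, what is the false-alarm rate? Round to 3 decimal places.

z(hit rate) = z(0.590) = 0.2275
z(FA) = z(H) − d' = 0.2275 − 0.07 = 0.1575
false-alarm rate = Φ(0.1575) = 0.5626

false-alarm rate = 0.563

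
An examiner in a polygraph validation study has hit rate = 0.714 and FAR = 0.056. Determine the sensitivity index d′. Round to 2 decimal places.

d′ = 2.15

z(H) = 0.565
z(FA) = -1.589
d' = z(H) − z(FA) = 0.565 − (-1.589) = 2.154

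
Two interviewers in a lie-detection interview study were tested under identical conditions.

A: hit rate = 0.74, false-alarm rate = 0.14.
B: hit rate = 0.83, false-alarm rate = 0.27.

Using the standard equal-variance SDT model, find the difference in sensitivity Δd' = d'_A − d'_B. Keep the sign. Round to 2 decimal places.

Δd' = 0.16

A: z(0.74) = 0.643, z(0.14) = -1.080, d' = 1.723
B: z(0.83) = 0.954, z(0.27) = -0.613, d' = 1.567
Δd' = d'_A − d'_B = 1.723 − 1.567 = 0.156
A has the higher sensitivity.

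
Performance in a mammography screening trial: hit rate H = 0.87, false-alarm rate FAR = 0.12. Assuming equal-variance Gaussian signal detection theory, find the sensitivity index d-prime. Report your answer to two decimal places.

z(H) = 1.126
z(FA) = -1.175
d' = z(H) − z(FA) = 1.126 − (-1.175) = 2.301

d-prime = 2.30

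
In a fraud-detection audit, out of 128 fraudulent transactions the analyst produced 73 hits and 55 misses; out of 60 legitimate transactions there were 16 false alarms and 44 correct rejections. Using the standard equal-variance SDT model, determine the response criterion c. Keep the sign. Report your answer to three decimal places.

c = 0.223

H = 73/128 = 0.5703
FA = 16/60 = 0.2667
Φ⁻¹(0.5703) = 0.1771, Φ⁻¹(0.2667) = -0.6228
c = −½·[z(H) + z(FA)] = −0.5 × (0.1771 + (-0.6228)) = 0.22285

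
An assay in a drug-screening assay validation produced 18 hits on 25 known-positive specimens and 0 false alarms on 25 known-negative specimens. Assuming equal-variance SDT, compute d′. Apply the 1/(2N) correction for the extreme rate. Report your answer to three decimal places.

The false-alarm rate is 0/25 = 0, so apply the 1/(2N) correction: FA → 1/(2·25) = 0.02000.
z(H) = z(0.72000) = 0.5828
z(FA) = z(0.02000) = -2.0537
d' = 0.5828 − (-2.0537) = 2.6365

d′ = 2.637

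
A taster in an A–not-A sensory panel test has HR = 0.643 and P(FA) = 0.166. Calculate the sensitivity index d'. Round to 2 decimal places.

d' = 1.34

z(0.643) = 0.366, z(0.166) = -0.970
d' = z(H) − z(FA) = 0.366 − (-0.970) = 1.336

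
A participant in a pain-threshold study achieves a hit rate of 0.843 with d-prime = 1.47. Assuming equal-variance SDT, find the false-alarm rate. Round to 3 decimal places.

false-alarm rate = 0.322

z(hit rate) = z(0.843) = 1.0069
z(FA) = z(H) − d' = 1.0069 − 1.47 = -0.4631
false-alarm rate = Φ(-0.4631) = 0.3216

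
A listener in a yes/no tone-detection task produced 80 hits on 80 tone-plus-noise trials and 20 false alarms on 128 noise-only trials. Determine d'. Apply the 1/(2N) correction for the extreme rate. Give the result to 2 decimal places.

The hit rate is 80/80 = 1, so apply the 1/(2N) correction: H → 1 − 1/(2·80) = 0.99375.
z(H) = z(0.99375) = 2.498
z(FA) = z(0.15625) = -1.010
d' = 2.498 − (-1.010) = 3.508

d' = 3.51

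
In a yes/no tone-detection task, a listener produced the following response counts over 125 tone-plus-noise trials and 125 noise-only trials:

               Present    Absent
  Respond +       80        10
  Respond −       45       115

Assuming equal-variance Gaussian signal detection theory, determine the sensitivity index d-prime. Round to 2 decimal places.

d-prime = 1.76

H = 80/125 = 0.6400
FA = 10/125 = 0.0800
Φ⁻¹(H) = 0.358
Φ⁻¹(FA) = -1.405
d' = z(H) − z(FA) = 0.358 − (-1.405) = 1.763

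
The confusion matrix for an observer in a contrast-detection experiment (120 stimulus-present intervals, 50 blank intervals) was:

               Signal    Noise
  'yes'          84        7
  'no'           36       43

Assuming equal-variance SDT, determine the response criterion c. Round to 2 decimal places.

c = 0.28

H = 84/120 = 0.7000
FA = 7/50 = 0.1400
Φ⁻¹(0.7000) = 0.524, Φ⁻¹(0.1400) = -1.080
c = −½·[z(H) + z(FA)] = −0.5 × (0.524 + (-1.080)) = 0.278
c > 0: the observer has a conservative response bias.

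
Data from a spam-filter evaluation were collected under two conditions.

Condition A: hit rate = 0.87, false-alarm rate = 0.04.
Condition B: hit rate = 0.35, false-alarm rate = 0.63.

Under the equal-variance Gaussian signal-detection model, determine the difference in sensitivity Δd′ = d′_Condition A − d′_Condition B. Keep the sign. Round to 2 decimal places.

Condition A: z(0.87) = 1.126, z(0.04) = -1.751, d' = 2.877
Condition B: z(0.35) = -0.385, z(0.63) = 0.332, d' = -0.717
Δd' = d'_Condition A − d'_Condition B = 2.877 − (-0.717) = 3.594
Condition A has the higher sensitivity.

Δd′ = 3.59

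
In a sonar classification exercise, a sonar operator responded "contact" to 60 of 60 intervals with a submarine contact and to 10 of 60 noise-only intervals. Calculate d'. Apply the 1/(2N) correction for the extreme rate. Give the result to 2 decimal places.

d' = 3.36

The hit rate is 60/60 = 1, so apply the 1/(2N) correction: H → 1 − 1/(2·60) = 0.99167.
z(H) = z(0.99167) = 2.394
z(FA) = z(0.16667) = -0.967
d' = 2.394 − (-0.967) = 3.361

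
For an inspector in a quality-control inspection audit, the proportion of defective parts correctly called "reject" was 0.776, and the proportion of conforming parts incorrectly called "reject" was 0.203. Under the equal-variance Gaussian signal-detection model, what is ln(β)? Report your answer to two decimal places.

ln β = 0.06

z(H) = 0.759
z(FA) = -0.831
ln β = −½·[z(H)² − z(FA)²] = −0.5 × (0.576 − 0.691) = 0.0575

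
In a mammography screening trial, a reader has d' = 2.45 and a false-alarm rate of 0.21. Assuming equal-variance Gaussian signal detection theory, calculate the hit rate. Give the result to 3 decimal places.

z(false-alarm rate) = z(0.21) = -0.8064
z(H) = z(FA) + d' = -0.8064 + 2.45 = 1.6436
hit rate = Φ(1.6436) = 0.9499

hit rate = 0.950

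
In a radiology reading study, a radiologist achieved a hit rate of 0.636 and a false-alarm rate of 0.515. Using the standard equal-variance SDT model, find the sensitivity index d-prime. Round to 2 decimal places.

d-prime = 0.31

Φ⁻¹(H) = Φ⁻¹(0.636) = 0.348
Φ⁻¹(FA) = Φ⁻¹(0.515) = 0.038
d' = z(H) − z(FA) = 0.348 − 0.038 = 0.310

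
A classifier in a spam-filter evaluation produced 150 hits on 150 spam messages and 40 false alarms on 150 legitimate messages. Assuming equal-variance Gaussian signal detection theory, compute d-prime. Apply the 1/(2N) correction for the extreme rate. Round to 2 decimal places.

The hit rate is 150/150 = 1, so apply the 1/(2N) correction: H → 1 − 1/(2·150) = 0.99667.
z(H) = z(0.99667) = 2.713
z(FA) = z(0.26667) = -0.623
d' = 2.713 − (-0.623) = 3.336

d-prime = 3.34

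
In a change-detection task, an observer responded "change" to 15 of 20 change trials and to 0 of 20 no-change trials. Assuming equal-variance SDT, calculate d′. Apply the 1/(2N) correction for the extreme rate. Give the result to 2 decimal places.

d′ = 2.63

The false-alarm rate is 0/20 = 0, so apply the 1/(2N) correction: FA → 1/(2·20) = 0.02500.
z(H) = z(0.75000) = 0.674
z(FA) = z(0.02500) = -1.960
d' = 0.674 − (-1.960) = 2.634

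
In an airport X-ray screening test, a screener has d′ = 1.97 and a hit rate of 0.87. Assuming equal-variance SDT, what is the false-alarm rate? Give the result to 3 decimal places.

z(hit rate) = z(0.87) = 1.1264
z(FA) = z(H) − d' = 1.1264 − 1.97 = -0.8436
false-alarm rate = Φ(-0.8436) = 0.1994

false-alarm rate = 0.199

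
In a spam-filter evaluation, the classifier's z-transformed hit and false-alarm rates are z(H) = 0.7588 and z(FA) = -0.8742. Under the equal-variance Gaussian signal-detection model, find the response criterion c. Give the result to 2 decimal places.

c = 0.06

c = −½·[z(H) + z(FA)] = −½·(0.7588 + (-0.8742)) = 0.0577
c > 0: the classifier has a conservative response bias.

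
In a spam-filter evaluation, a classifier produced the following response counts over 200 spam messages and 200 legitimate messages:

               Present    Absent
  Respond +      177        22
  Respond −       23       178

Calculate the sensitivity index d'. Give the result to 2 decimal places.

H = 177/200 = 0.8850
FA = 22/200 = 0.1100
z(0.8850) = 1.2004, z(0.1100) = -1.2265
d' = z(H) − z(FA) = 1.2004 − (-1.2265) = 2.4269

d' = 2.43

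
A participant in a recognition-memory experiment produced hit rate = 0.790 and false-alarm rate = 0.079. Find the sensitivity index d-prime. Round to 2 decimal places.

d-prime = 2.22

z(0.790) = 0.806, z(0.079) = -1.412
d' = z(H) − z(FA) = 0.806 − (-1.412) = 2.218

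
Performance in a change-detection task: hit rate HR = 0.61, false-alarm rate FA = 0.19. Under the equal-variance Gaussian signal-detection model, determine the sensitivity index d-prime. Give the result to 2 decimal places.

d-prime = 1.16

Φ⁻¹(0.61) = 0.2793, Φ⁻¹(0.19) = -0.8779
d' = z(H) − z(FA) = 0.2793 − (-0.8779) = 1.1572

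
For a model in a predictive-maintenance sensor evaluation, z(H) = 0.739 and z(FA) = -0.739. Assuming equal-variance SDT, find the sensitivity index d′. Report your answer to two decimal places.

d' = z(H) − z(FA) = 0.739 − (-0.739) = 1.478

d′ = 1.48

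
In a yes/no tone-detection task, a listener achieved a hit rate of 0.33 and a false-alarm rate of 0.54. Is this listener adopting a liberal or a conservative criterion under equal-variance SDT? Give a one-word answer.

z(H) = -0.440, z(FA) = 0.100
c = −½·(z(H) + z(FA)) = 0.170
c > 0 → conservative criterion (biased toward responding “no”).

conservative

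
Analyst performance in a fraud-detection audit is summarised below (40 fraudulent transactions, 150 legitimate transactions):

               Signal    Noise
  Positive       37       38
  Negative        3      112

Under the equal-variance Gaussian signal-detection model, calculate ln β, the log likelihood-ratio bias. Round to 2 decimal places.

ln β = -0.82

H = 37/40 = 0.9250
FA = 38/150 = 0.2533
z(H) = z(0.9250) = 1.440
z(FA) = z(0.2533) = -0.664
ln β = −½·[z(H)² − z(FA)²] = −0.5 × (2.074 − 0.441) = -0.8165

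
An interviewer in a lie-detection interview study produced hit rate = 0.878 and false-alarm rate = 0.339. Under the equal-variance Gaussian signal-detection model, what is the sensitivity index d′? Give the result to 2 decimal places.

z(0.878) = 1.165, z(0.339) = -0.415
d' = z(H) − z(FA) = 1.165 − (-0.415) = 1.580

d′ = 1.58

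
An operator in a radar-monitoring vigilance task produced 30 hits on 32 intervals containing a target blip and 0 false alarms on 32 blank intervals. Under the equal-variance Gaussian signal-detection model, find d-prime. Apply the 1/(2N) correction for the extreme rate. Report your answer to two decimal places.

The false-alarm rate is 0/32 = 0, so apply the 1/(2N) correction: FA → 1/(2·32) = 0.01562.
z(H) = z(0.93750) = 1.534
z(FA) = z(0.01562) = -2.154
d' = 1.534 − (-2.154) = 3.688

d-prime = 3.69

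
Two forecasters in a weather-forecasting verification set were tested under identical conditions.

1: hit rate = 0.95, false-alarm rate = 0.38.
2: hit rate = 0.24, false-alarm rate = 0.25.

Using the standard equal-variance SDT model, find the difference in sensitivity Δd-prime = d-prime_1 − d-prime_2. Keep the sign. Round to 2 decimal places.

Δd-prime = 1.98

1: z(0.95) = 1.645, z(0.38) = -0.305, d' = 1.950
2: z(0.24) = -0.706, z(0.25) = -0.674, d' = -0.032
Δd' = d'_1 − d'_2 = 1.950 − (-0.032) = 1.982
1 has the higher sensitivity.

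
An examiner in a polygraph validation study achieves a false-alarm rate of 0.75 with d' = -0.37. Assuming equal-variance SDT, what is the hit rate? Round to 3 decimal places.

hit rate = 0.620

z(false-alarm rate) = z(0.75) = 0.6745
z(H) = z(FA) + d' = 0.6745 + (-0.37) = 0.3045
hit rate = Φ(0.3045) = 0.6196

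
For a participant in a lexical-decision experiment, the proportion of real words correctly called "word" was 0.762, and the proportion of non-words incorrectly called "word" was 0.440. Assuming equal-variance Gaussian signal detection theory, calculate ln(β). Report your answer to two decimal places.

Φ⁻¹(0.762) = 0.713, Φ⁻¹(0.440) = -0.151
ln β = −½·[z(H)² − z(FA)²] = −0.5 × (0.508 − 0.023) = -0.2425

ln β = -0.24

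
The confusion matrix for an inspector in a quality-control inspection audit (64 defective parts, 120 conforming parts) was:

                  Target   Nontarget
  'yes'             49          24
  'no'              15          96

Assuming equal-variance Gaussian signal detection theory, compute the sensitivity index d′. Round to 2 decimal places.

d′ = 1.57

H = 49/64 = 0.7656
FA = 24/120 = 0.2000
Φ⁻¹(0.7656) = 0.724, Φ⁻¹(0.2000) = -0.842
d' = z(H) − z(FA) = 0.724 − (-0.842) = 1.566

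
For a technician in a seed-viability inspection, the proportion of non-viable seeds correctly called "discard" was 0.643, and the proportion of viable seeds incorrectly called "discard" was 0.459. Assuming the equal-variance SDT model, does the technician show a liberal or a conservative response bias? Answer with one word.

liberal

z(H) = 0.366, z(FA) = -0.103
c = −½·(z(H) + z(FA)) = -0.1315
c < 0 → liberal criterion (biased toward responding “yes”).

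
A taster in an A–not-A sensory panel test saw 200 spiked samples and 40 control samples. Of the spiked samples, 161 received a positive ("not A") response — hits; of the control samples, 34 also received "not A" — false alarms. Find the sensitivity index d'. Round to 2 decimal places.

H = 161/200 = 0.8050
FA = 34/40 = 0.8500
z(0.8050) = 0.860, z(0.8500) = 1.036
d' = z(H) − z(FA) = 0.860 − 1.036 = -0.176

d' = -0.18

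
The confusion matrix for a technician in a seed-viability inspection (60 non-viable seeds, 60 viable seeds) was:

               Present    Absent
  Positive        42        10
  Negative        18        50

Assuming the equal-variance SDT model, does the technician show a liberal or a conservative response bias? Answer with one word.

z(H) = 0.524, z(FA) = -0.967
c = −½·(z(H) + z(FA)) = 0.2215
c > 0 → conservative criterion (biased toward responding “no”).

conservative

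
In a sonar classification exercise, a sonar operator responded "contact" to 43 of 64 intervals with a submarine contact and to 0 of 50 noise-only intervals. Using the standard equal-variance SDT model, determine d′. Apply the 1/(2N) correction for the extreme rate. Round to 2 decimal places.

d′ = 2.77

The false-alarm rate is 0/50 = 0, so apply the 1/(2N) correction: FA → 1/(2·50) = 0.01000.
z(H) = z(0.67188) = 0.445
z(FA) = z(0.01000) = -2.326
d' = 0.445 − (-2.326) = 2.771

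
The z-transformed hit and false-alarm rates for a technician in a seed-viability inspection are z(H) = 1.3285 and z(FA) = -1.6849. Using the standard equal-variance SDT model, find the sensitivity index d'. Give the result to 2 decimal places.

d' = 3.01

d' = z(H) − z(FA) = 1.3285 − (-1.6849) = 3.0134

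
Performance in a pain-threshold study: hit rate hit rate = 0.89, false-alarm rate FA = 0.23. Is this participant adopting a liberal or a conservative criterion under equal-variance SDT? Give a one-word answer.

liberal

z(H) = 1.227, z(FA) = -0.739
c = −½·(z(H) + z(FA)) = -0.244
c < 0 → liberal criterion (biased toward responding “yes”).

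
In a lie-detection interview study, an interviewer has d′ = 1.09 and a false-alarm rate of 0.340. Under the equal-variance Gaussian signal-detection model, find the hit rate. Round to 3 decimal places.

z(false-alarm rate) = z(0.340) = -0.4125
z(H) = z(FA) + d' = -0.4125 + 1.09 = 0.6775
hit rate = Φ(0.6775) = 0.7510

hit rate = 0.751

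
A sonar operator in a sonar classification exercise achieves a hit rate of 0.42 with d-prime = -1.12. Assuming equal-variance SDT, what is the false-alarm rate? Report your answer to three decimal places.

false-alarm rate = 0.821

z(hit rate) = z(0.42) = -0.2019
z(FA) = z(H) − d' = -0.2019 − (-1.12) = 0.9181
false-alarm rate = Φ(0.9181) = 0.8207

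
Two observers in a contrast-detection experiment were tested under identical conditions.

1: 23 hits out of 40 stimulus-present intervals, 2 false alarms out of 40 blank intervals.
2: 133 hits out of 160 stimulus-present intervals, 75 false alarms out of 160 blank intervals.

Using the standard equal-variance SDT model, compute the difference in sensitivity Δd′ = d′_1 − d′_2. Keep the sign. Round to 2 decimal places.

1: z(0.5750) = 0.189, z(0.0500) = -1.645, d' = 1.834
2: z(0.8313) = 0.959, z(0.4688) = -0.078, d' = 1.037
Δd' = d'_1 − d'_2 = 1.834 − 1.037 = 0.797
1 has the higher sensitivity.

Δd′ = 0.80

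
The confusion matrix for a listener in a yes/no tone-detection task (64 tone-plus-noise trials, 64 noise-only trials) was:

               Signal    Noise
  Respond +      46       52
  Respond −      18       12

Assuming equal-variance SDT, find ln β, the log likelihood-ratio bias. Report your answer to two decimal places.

H = 46/64 = 0.7188
FA = 52/64 = 0.8125
Φ⁻¹(H) = Φ⁻¹(0.7188) = 0.579
Φ⁻¹(FA) = Φ⁻¹(0.8125) = 0.887
ln β = −½·[z(H)² − z(FA)²] = −0.5 × (0.335 − 0.787) = 0.226

ln β = 0.23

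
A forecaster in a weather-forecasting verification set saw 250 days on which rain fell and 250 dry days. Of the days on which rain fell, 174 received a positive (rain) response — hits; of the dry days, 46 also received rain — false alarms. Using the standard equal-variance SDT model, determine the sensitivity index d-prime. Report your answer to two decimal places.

d-prime = 1.41

H = 174/250 = 0.6960
FA = 46/250 = 0.1840
Φ⁻¹(H) = Φ⁻¹(0.6960) = 0.5129
Φ⁻¹(FA) = Φ⁻¹(0.1840) = -0.9002
d' = z(H) − z(FA) = 0.5129 − (-0.9002) = 1.4131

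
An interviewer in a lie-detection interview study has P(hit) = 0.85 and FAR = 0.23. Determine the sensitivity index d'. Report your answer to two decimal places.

d' = 1.78

z(0.85) = 1.0364, z(0.23) = -0.7388
d' = z(H) − z(FA) = 1.0364 − (-0.7388) = 1.7752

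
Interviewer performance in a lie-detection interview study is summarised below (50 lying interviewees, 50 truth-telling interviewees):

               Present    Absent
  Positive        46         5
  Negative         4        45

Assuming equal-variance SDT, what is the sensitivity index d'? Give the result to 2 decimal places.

H = 46/50 = 0.9200
FA = 5/50 = 0.1000
Φ⁻¹(H) = Φ⁻¹(0.9200) = 1.4051
Φ⁻¹(FA) = Φ⁻¹(0.1000) = -1.2816
d' = z(H) − z(FA) = 1.4051 − (-1.2816) = 2.6867

d' = 2.69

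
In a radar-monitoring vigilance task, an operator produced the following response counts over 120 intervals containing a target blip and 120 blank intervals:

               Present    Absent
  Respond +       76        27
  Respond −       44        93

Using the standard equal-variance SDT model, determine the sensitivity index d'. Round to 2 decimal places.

d' = 1.10

H = 76/120 = 0.6333
FA = 27/120 = 0.2250
z(H) = z(0.6333) = 0.3406
z(FA) = z(0.2250) = -0.7554
d' = z(H) − z(FA) = 0.3406 − (-0.7554) = 1.0960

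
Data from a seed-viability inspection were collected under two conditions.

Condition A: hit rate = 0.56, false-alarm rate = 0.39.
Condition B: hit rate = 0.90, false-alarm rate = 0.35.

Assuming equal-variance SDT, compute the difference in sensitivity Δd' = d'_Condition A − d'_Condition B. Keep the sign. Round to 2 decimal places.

Δd' = -1.24

Condition A: z(0.56) = 0.151, z(0.39) = -0.279, d' = 0.430
Condition B: z(0.90) = 1.282, z(0.35) = -0.385, d' = 1.667
Δd' = d'_Condition A − d'_Condition B = 0.430 − 1.667 = -1.237
Condition B has the higher sensitivity.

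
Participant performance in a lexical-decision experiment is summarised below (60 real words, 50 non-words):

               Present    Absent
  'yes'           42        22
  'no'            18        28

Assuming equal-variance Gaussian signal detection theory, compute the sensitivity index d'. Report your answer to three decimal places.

H = 42/60 = 0.7000
FA = 22/50 = 0.4400
z(0.7000) = 0.5244, z(0.4400) = -0.1510
d' = z(H) − z(FA) = 0.5244 − (-0.1510) = 0.6754

d' = 0.675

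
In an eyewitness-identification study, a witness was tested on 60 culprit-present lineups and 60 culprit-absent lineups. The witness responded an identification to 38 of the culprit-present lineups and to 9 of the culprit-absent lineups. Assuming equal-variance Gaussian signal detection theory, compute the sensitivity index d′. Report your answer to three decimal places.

H = 38/60 = 0.6333
FA = 9/60 = 0.1500
z(0.6333) = 0.3406, z(0.1500) = -1.0364
d' = z(H) − z(FA) = 0.3406 − (-1.0364) = 1.3770

d′ = 1.377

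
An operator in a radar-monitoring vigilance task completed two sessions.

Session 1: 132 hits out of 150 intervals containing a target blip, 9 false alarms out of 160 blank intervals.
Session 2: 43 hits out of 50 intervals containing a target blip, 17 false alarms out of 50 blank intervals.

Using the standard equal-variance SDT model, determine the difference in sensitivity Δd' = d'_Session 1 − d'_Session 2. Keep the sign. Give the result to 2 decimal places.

Session 1: z(0.8800) = 1.175, z(0.0563) = -1.587, d' = 2.762
Session 2: z(0.8600) = 1.080, z(0.3400) = -0.412, d' = 1.492
Δd' = d'_Session 1 − d'_Session 2 = 2.762 − 1.492 = 1.270
Session 1 has the higher sensitivity.

Δd' = 1.27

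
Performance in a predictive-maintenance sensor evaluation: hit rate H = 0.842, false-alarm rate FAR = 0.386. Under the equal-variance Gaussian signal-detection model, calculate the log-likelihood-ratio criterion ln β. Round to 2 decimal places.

ln β = -0.46

z(H) = z(0.842) = 1.003
z(FA) = z(0.386) = -0.290
ln β = −½·[z(H)² − z(FA)²] = −0.5 × (1.006 − 0.084) = -0.461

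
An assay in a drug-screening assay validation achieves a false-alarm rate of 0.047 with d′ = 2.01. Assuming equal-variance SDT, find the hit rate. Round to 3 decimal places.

hit rate = 0.631

z(false-alarm rate) = z(0.047) = -1.6747
z(H) = z(FA) + d' = -1.6747 + 2.01 = 0.3353
hit rate = Φ(0.3353) = 0.6313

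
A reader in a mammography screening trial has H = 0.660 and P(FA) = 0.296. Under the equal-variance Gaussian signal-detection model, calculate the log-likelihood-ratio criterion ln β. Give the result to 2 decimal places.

z(H) = 0.412
z(FA) = -0.536
ln β = −½·[z(H)² − z(FA)²] = −0.5 × (0.170 − 0.287) = 0.0585

ln β = 0.06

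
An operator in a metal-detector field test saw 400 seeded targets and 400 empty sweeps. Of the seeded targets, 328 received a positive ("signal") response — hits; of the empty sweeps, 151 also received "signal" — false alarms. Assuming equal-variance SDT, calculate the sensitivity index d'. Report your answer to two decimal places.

d' = 1.23

H = 328/400 = 0.8200
FA = 151/400 = 0.3775
z(H) = z(0.8200) = 0.915
z(FA) = z(0.3775) = -0.312
d' = z(H) − z(FA) = 0.915 − (-0.312) = 1.227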